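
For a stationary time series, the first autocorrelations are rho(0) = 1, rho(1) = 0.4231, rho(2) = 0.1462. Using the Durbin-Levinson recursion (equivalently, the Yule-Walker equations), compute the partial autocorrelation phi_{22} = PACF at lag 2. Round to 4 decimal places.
\phi_{22} = -0.0400

The PACF at lag k is phi_{kk}, the last component of the solution
to the Yule-Walker system G_k phi = r_k where
  (G_k)_{ij} = rho(|i - j|), (r_k)_i = rho(i), i,j = 1..k.
Equivalently, Durbin-Levinson gives phi_{kk} iteratively:
  phi_{11} = rho(1)
  phi_{kk} = [rho(k) - sum_{j=1..k-1} phi_{k-1,j} rho(k-j)]
            / [1 - sum_{j=1..k-1} phi_{k-1,j} rho(j)],
  phi_{k,j} = phi_{k-1,j} - phi_{kk} phi_{k-1,k-j},  j = 1..k-1.
Step k = 1:
  phi_11 = rho(1) = 0.4231.
Step k = 2:
  phi_22 = [rho(2) - phi_11 rho(1)] / [1 - phi_11 rho(1)] = [0.1462 - (0.4231)(0.4231)] / [1 - (0.4231)(0.4231)]
         = -0.03281361 / 0.82098639 = -0.04.
Therefore phi_{22} = -0.0400.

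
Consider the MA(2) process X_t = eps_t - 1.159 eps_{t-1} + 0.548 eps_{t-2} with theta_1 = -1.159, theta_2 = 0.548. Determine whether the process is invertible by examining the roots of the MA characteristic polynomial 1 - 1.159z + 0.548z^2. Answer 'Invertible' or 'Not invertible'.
\text{Invertible}

The MA(q) characteristic polynomial is P(z) = 1 - 1.159z + 0.548z^2.
Invertibility requires all roots to lie outside the unit circle, i.e. |z| > 1 for every root.
Set 1 + (-1.159) z + (0.548) z^2 = 0, i.e. a z^2 + b z + c = 0 with a = 0.548, b = -1.159, c = 1.
Discriminant D = b^2 - 4ac = (-1.159)^2 - 4*(0.548)*1 = 1.343281 - (2.192) = -0.848719.
D < 0, so the roots are the complex-conjugate pair z = (-b +/- i sqrt(-D)) / (2a) = 1.0575 +/- 0.8406i.
For a conjugate pair |z|^2 = z * conj(z) = (product of roots) = c/a = 1/(0.548) = 1.824818, so |z| = sqrt(1.824818) = 1.3509 for both roots.
Moduli of all roots: 1.3509, 1.3509.
All moduli strictly greater than 1? Yes.
Verdict: Invertible.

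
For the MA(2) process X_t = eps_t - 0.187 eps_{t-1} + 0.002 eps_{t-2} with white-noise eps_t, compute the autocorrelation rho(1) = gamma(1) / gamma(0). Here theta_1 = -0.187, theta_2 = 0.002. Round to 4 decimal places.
\rho(1) = -0.1810

For an MA(q) process with theta_0 = 1, the autocovariance is
  gamma(k) = sigma^2 * sum_{i=0..q-k} theta_i * theta_{i+k},
and rho(k) = gamma(k) / gamma(0). Sigma^2 cancels.
  numerator   = (1)*(-0.187) + (-0.187)*(0.002) = -0.187374.
  denominator = (1)^2 + (-0.187)^2 + (0.002)^2 = 1.034973.
  rho(1) = -0.187374 / 1.034973 = -0.1810.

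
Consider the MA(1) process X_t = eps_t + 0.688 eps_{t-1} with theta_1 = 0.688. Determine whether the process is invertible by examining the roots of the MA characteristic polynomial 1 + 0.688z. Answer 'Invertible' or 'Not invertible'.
\text{Invertible}

The MA(q) characteristic polynomial is P(z) = 1 + 0.688z.
Invertibility requires all roots to lie outside the unit circle, i.e. |z| > 1 for every root.
This is linear in z: 1 + (0.688) z = 0  =>  z = -1/(0.688) = -1.453488,  |z| = 1.453488.
Moduli of all roots: 1.4535.
All moduli strictly greater than 1? Yes.
Verdict: Invertible.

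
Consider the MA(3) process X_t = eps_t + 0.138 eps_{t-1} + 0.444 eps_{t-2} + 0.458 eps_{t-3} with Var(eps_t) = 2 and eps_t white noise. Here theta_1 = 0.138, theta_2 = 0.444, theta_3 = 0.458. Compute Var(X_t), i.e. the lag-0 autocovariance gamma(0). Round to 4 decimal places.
\gamma(0) = 2.8519

For an MA(q) process X_t = eps_t + sum_i theta_i eps_{t-i} with
Var(eps_t) = sigma^2, the variance is
  gamma(0) = sigma^2 * (1 + sum_i theta_i^2).
  sum_i theta_i^2 = (0.138)^2 + (0.444)^2 + (0.458)^2 = 0.019044 + 0.197136 + 0.209764 = 0.425944.
  gamma(0) = 2 * (1 + 0.425944) = 2 * 1.425944 = 2.851888, which rounds to 2.8519.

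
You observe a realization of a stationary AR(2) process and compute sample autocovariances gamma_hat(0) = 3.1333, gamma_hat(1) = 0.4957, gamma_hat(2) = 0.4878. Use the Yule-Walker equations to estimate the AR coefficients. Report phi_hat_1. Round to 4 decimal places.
\hat\phi_{1} = 0.1370

The Yule-Walker equations for an AR(p) process read, in matrix form,
  Gamma_p phi = r_p,   with   (Gamma_p)_{ij} = gamma(|i - j|),
                       (r_p)_i = gamma(i),   i,j = 1..p.
Substitute the sample gammas (Toeplitz matrix and right-hand side of size 2):
  Gamma_p = [[3.1333, 0.4957], [0.4957, 3.1333]]
  r_p     = [0.4957, 0.4878]
Written out:
  3.1333 phi_1 + 0.4957 phi_2 = 0.4957
  0.4957 phi_1 + 3.1333 phi_2 = 0.4878
Solve by Cramer's rule:
  det = gamma(0)^2 - gamma(1)^2 = (3.1333)^2 - (0.4957)^2 = 9.81756889 - 0.24571849 = 9.5718504
  phi_hat_1 = [gamma(1) gamma(0) - gamma(1) gamma(2)] / det = [(0.4957)(3.1333) - (0.4957)(0.4878)] / 9.5718504 = 1.31137435 / 9.5718504 = 0.137
  phi_hat_2 = [gamma(0) gamma(2) - gamma(1)^2] / det = [(3.1333)(0.4878) - (0.4957)^2] / 9.5718504 = 1.28270525 / 9.5718504 = 0.134
So phi_hat = [0.1370, 0.1340].
Therefore phi_hat_1 = 0.1370.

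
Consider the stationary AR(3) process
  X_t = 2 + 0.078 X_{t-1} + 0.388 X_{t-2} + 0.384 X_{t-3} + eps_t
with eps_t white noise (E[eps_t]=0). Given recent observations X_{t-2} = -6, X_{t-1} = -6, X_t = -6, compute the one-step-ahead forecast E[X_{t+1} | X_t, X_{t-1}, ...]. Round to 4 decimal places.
E[X_{t+1} \mid \mathcal F_t] = -3.1000

For an AR(p) model X_t = c + sum_i phi_i X_{t-i} + eps_t, the
one-step-ahead conditional mean is
  E[X_{t+1} | X_t, ...] = c + sum_i phi_i X_{t+1-i}.
Substitute known values:
  E[X_{t+1} | ...] = 2 + (0.078) * (-6) + (0.388) * (-6) + (0.384) * (-6)
                   = -3.1000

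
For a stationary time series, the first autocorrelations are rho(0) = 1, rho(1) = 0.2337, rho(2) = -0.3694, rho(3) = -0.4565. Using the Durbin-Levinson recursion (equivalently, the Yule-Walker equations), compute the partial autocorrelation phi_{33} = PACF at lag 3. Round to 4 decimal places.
\phi_{33} = -0.3001

The PACF at lag k is phi_{kk}, the last component of the solution
to the Yule-Walker system G_k phi = r_k where
  (G_k)_{ij} = rho(|i - j|), (r_k)_i = rho(i), i,j = 1..k.
Equivalently, Durbin-Levinson gives phi_{kk} iteratively:
  phi_{11} = rho(1)
  phi_{kk} = [rho(k) - sum_{j=1..k-1} phi_{k-1,j} rho(k-j)]
            / [1 - sum_{j=1..k-1} phi_{k-1,j} rho(j)],
  phi_{k,j} = phi_{k-1,j} - phi_{kk} phi_{k-1,k-j},  j = 1..k-1.
Step k = 1:
  phi_11 = rho(1) = 0.2337.
Step k = 2:
  phi_22 = [rho(2) - phi_11 rho(1)] / [1 - phi_11 rho(1)] = [-0.3694 - (0.2337)(0.2337)] / [1 - (0.2337)(0.2337)]
         = -0.42401569 / 0.94538431 = -0.448511.
  Update: phi_21 = phi_11 - phi_22 phi_11 = 0.2337 - (-0.448511)(0.2337) = 0.338517.
Step k = 3:
  phi_33 = [rho(3) - phi_21 rho(2) - phi_22 rho(1)] / [1 - phi_21 rho(1) - phi_22 rho(2)]
    numerator   = -0.4565 - (0.338517)(-0.3694) - (-0.448511)(0.2337) = -0.22663465
    denominator = 1 - (0.338517)(0.2337) - (-0.448511)(-0.3694) = 0.75520842
  phi_33 = -0.22663465 / 0.75520842 = -0.3001.
Therefore phi_{33} = -0.3001.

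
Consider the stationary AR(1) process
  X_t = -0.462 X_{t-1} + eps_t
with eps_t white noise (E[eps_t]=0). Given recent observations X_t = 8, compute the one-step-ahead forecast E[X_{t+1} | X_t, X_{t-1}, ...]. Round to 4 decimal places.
E[X_{t+1} \mid \mathcal F_t] = -3.6960

For an AR(p) model X_t = c + sum_i phi_i X_{t-i} + eps_t, the
one-step-ahead conditional mean is
  E[X_{t+1} | X_t, ...] = c + sum_i phi_i X_{t+1-i}.
Substitute known values:
  E[X_{t+1} | ...] = (-0.462) * (8)
                   = -3.6960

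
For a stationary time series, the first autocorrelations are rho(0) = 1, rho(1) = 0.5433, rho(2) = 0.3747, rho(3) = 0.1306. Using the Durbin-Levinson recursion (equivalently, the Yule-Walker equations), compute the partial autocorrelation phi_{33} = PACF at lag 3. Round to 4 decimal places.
\phi_{33} = -0.1600

The PACF at lag k is phi_{kk}, the last component of the solution
to the Yule-Walker system G_k phi = r_k where
  (G_k)_{ij} = rho(|i - j|), (r_k)_i = rho(i), i,j = 1..k.
Equivalently, Durbin-Levinson gives phi_{kk} iteratively:
  phi_{11} = rho(1)
  phi_{kk} = [rho(k) - sum_{j=1..k-1} phi_{k-1,j} rho(k-j)]
            / [1 - sum_{j=1..k-1} phi_{k-1,j} rho(j)],
  phi_{k,j} = phi_{k-1,j} - phi_{kk} phi_{k-1,k-j},  j = 1..k-1.
Step k = 1:
  phi_11 = rho(1) = 0.5433.
Step k = 2:
  phi_22 = [rho(2) - phi_11 rho(1)] / [1 - phi_11 rho(1)] = [0.3747 - (0.5433)(0.5433)] / [1 - (0.5433)(0.5433)]
         = 0.07952511 / 0.70482511 = 0.11283.
  Update: phi_21 = phi_11 - phi_22 phi_11 = 0.5433 - (0.11283)(0.5433) = 0.482.
Step k = 3:
  phi_33 = [rho(3) - phi_21 rho(2) - phi_22 rho(1)] / [1 - phi_21 rho(1) - phi_22 rho(2)]
    numerator   = 0.1306 - (0.482)(0.3747) - (0.11283)(0.5433) = -0.11130559
    denominator = 1 - (0.482)(0.5433) - (0.11283)(0.3747) = 0.69585233
  phi_33 = -0.11130559 / 0.69585233 = -0.16.
Therefore phi_{33} = -0.1600.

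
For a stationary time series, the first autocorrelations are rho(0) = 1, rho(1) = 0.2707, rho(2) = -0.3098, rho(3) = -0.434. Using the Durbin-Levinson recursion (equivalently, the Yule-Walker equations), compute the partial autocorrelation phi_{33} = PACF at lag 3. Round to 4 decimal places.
\phi_{33} = -0.2649

The PACF at lag k is phi_{kk}, the last component of the solution
to the Yule-Walker system G_k phi = r_k where
  (G_k)_{ij} = rho(|i - j|), (r_k)_i = rho(i), i,j = 1..k.
Equivalently, Durbin-Levinson gives phi_{kk} iteratively:
  phi_{11} = rho(1)
  phi_{kk} = [rho(k) - sum_{j=1..k-1} phi_{k-1,j} rho(k-j)]
            / [1 - sum_{j=1..k-1} phi_{k-1,j} rho(j)],
  phi_{k,j} = phi_{k-1,j} - phi_{kk} phi_{k-1,k-j},  j = 1..k-1.
Step k = 1:
  phi_11 = rho(1) = 0.2707.
Step k = 2:
  phi_22 = [rho(2) - phi_11 rho(1)] / [1 - phi_11 rho(1)] = [-0.3098 - (0.2707)(0.2707)] / [1 - (0.2707)(0.2707)]
         = -0.38307849 / 0.92672151 = -0.41337.
  Update: phi_21 = phi_11 - phi_22 phi_11 = 0.2707 - (-0.41337)(0.2707) = 0.382599.
Step k = 3:
  phi_33 = [rho(3) - phi_21 rho(2) - phi_22 rho(1)] / [1 - phi_21 rho(1) - phi_22 rho(2)]
    numerator   = -0.434 - (0.382599)(-0.3098) - (-0.41337)(0.2707) = -0.20357164
    denominator = 1 - (0.382599)(0.2707) - (-0.41337)(-0.3098) = 0.76836851
  phi_33 = -0.20357164 / 0.76836851 = -0.2649.
Therefore phi_{33} = -0.2649.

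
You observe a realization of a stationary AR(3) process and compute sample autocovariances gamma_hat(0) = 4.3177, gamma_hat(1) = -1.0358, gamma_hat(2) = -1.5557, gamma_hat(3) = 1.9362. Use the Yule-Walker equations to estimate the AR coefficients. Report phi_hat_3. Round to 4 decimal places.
\hat\phi_{3} = 0.2870

The Yule-Walker equations for an AR(p) process read, in matrix form,
  Gamma_p phi = r_p,   with   (Gamma_p)_{ij} = gamma(|i - j|),
                       (r_p)_i = gamma(i),   i,j = 1..p.
Substitute the sample gammas (Toeplitz matrix and right-hand side of size 3):
  Gamma_p = [[4.3177, -1.0358, -1.5557], [-1.0358, 4.3177, -1.0358], [-1.5557, -1.0358, 4.3177]]
  r_p     = [-1.0358, -1.5557, 1.9362]
Written out (R1..R3):
  (R1) 4.3177 phi_1 - 1.0358 phi_2 - 1.5557 phi_3 = -1.0358
  (R2) -1.0358 phi_1 + 4.3177 phi_2 - 1.0358 phi_3 = -1.5557
  (R3) -1.5557 phi_1 - 1.0358 phi_2 + 4.3177 phi_3 = 1.9362
Gaussian elimination:
  R2 <- R2 - (-1.0358/4.3177) R1 = R2 - (-0.239896) R1:  4.069215 phi_2 - 1.409007 phi_3 = -1.804185
  R3 <- R3 - (-1.5557/4.3177) R1 = R3 - (-0.360308) R1:  -1.409007 phi_2 + 3.75717 phi_3 = 1.562993
  R3 <- R3 - (-1.409007/4.069215) R2 = R3 - (-0.34626) R2:  3.269287 phi_3 = 0.938276
Back-substitution:
  phi_hat_3 = 0.938276 / 3.269287 = 0.286997
  phi_hat_2 = (-1.804185 - (-1.409007)(0.286997)) / 4.069215 = -0.343998
  phi_hat_1 = (-1.0358 - (-1.0358)(-0.343998) - (-1.5557)(0.286997)) / 4.3177 = -0.219013
So phi_hat = [-0.2190, -0.3440, 0.2870].
Therefore phi_hat_3 = 0.2870.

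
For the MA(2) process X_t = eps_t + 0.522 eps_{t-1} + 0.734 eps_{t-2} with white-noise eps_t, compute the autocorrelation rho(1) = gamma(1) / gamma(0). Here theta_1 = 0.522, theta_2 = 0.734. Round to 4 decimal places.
\rho(1) = 0.4997

For an MA(q) process with theta_0 = 1, the autocovariance is
  gamma(k) = sigma^2 * sum_{i=0..q-k} theta_i * theta_{i+k},
and rho(k) = gamma(k) / gamma(0). Sigma^2 cancels.
  numerator   = (1)*(0.522) + (0.522)*(0.734) = 0.905148.
  denominator = (1)^2 + (0.522)^2 + (0.734)^2 = 1.81124.
  rho(1) = 0.905148 / 1.81124 = 0.4997.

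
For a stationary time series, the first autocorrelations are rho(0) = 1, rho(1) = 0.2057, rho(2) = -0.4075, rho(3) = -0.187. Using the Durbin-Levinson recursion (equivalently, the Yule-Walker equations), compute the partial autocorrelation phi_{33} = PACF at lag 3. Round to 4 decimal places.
\phi_{33} = 0.0440

The PACF at lag k is phi_{kk}, the last component of the solution
to the Yule-Walker system G_k phi = r_k where
  (G_k)_{ij} = rho(|i - j|), (r_k)_i = rho(i), i,j = 1..k.
Equivalently, Durbin-Levinson gives phi_{kk} iteratively:
  phi_{11} = rho(1)
  phi_{kk} = [rho(k) - sum_{j=1..k-1} phi_{k-1,j} rho(k-j)]
            / [1 - sum_{j=1..k-1} phi_{k-1,j} rho(j)],
  phi_{k,j} = phi_{k-1,j} - phi_{kk} phi_{k-1,k-j},  j = 1..k-1.
Step k = 1:
  phi_11 = rho(1) = 0.2057.
Step k = 2:
  phi_22 = [rho(2) - phi_11 rho(1)] / [1 - phi_11 rho(1)] = [-0.4075 - (0.2057)(0.2057)] / [1 - (0.2057)(0.2057)]
         = -0.44981249 / 0.95768751 = -0.469686.
  Update: phi_21 = phi_11 - phi_22 phi_11 = 0.2057 - (-0.469686)(0.2057) = 0.302314.
Step k = 3:
  phi_33 = [rho(3) - phi_21 rho(2) - phi_22 rho(1)] / [1 - phi_21 rho(1) - phi_22 rho(2)]
    numerator   = -0.187 - (0.302314)(-0.4075) - (-0.469686)(0.2057) = 0.03280755
    denominator = 1 - (0.302314)(0.2057) - (-0.469686)(-0.4075) = 0.74641685
  phi_33 = 0.03280755 / 0.74641685 = 0.044.
Therefore phi_{33} = 0.0440.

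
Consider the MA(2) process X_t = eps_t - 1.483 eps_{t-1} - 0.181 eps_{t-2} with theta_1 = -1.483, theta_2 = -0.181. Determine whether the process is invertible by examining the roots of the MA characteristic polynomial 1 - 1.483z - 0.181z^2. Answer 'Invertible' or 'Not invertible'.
\text{Not invertible}

The MA(q) characteristic polynomial is P(z) = 1 - 1.483z - 0.181z^2.
Invertibility requires all roots to lie outside the unit circle, i.e. |z| > 1 for every root.
Set 1 + (-1.483) z + (-0.181) z^2 = 0, i.e. a z^2 + b z + c = 0 with a = -0.181, b = -1.483, c = 1.
Discriminant D = b^2 - 4ac = (-1.483)^2 - 4*(-0.181)*1 = 2.199289 - (-0.724) = 2.923289.
D >= 0, so the roots are real: z = (-b +/- sqrt(D)) / (2a) = (1.483 +/- 1.709763) / (-0.362).
  z_1 = (1.483 + 1.709763) / (-0.362) = -8.8198,   |z_1| = 8.8198.
  z_2 = (1.483 - 1.709763) / (-0.362) = 0.6264,   |z_2| = 0.6264.
Moduli of all roots: 8.8198, 0.6264.
All moduli strictly greater than 1? No.
Verdict: Not invertible.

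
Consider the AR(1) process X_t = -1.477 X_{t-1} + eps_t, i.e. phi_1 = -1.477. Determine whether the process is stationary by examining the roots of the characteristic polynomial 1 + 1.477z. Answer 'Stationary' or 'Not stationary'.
\text{Not stationary}

The AR(p) characteristic polynomial is P(z) = 1 + 1.477z.
Stationarity requires all roots to lie outside the unit circle, i.e. |z| > 1 for every root.
This is linear in z: 1 + (1.477) z = 0  =>  z = -1/(1.477) = -0.677048,  |z| = 0.677048.
Moduli of all roots: 0.6770.
All moduli strictly greater than 1? No.
Verdict: Not stationary.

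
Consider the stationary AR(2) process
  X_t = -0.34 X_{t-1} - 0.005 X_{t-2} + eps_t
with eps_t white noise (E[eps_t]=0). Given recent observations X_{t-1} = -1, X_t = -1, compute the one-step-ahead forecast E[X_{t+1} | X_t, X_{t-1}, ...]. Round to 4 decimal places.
E[X_{t+1} \mid \mathcal F_t] = 0.3450

For an AR(p) model X_t = c + sum_i phi_i X_{t-i} + eps_t, the
one-step-ahead conditional mean is
  E[X_{t+1} | X_t, ...] = c + sum_i phi_i X_{t+1-i}.
Substitute known values:
  E[X_{t+1} | ...] = (-0.34) * (-1) + (-0.005) * (-1)
                   = 0.3450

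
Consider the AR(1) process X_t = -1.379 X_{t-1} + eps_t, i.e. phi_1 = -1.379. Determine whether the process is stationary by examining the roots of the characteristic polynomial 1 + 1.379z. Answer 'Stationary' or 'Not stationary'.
\text{Not stationary}

The AR(p) characteristic polynomial is P(z) = 1 + 1.379z.
Stationarity requires all roots to lie outside the unit circle, i.e. |z| > 1 for every root.
This is linear in z: 1 + (1.379) z = 0  =>  z = -1/(1.379) = -0.725163,  |z| = 0.725163.
Moduli of all roots: 0.7252.
All moduli strictly greater than 1? No.
Verdict: Not stationary.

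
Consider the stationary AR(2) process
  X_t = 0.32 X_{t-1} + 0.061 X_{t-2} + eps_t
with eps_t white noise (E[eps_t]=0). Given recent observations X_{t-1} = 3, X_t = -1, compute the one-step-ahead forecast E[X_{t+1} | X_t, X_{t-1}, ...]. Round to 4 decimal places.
E[X_{t+1} \mid \mathcal F_t] = -0.1370

For an AR(p) model X_t = c + sum_i phi_i X_{t-i} + eps_t, the
one-step-ahead conditional mean is
  E[X_{t+1} | X_t, ...] = c + sum_i phi_i X_{t+1-i}.
Substitute known values:
  E[X_{t+1} | ...] = (0.32) * (-1) + (0.061) * (3)
                   = -0.1370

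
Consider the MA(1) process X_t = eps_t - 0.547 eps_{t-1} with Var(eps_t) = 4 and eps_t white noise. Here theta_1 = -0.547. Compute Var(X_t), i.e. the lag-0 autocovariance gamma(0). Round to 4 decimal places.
\gamma(0) = 5.1968

For an MA(q) process X_t = eps_t + sum_i theta_i eps_{t-i} with
Var(eps_t) = sigma^2, the variance is
  gamma(0) = sigma^2 * (1 + sum_i theta_i^2).
  sum_i theta_i^2 = (-0.547)^2 = 0.299209.
  gamma(0) = 4 * (1 + 0.299209) = 4 * 1.299209 = 5.196836, which rounds to 5.1968.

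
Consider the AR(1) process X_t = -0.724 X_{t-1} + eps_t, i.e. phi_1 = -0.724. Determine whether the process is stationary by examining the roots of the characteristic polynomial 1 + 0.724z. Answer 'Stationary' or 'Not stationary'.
\text{Stationary}

The AR(p) characteristic polynomial is P(z) = 1 + 0.724z.
Stationarity requires all roots to lie outside the unit circle, i.e. |z| > 1 for every root.
This is linear in z: 1 + (0.724) z = 0  =>  z = -1/(0.724) = -1.381215,  |z| = 1.381215.
Moduli of all roots: 1.3812.
All moduli strictly greater than 1? Yes.
Verdict: Stationary.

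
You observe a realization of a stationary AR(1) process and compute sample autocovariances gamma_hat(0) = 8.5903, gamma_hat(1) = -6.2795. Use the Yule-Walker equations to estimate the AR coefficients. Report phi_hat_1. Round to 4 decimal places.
\hat\phi_{1} = -0.7310

The Yule-Walker equations for an AR(p) process read, in matrix form,
  Gamma_p phi = r_p,   with   (Gamma_p)_{ij} = gamma(|i - j|),
                       (r_p)_i = gamma(i),   i,j = 1..p.
Substitute the sample gammas (Toeplitz matrix and right-hand side of size 1):
  Gamma_p = [[8.5903]]
  r_p     = [-6.2795]
With p = 1 this is the single equation gamma(0) phi_1 = gamma(1):
  phi_hat_1 = gamma(1) / gamma(0) = -6.2795 / 8.5903 = -0.7310.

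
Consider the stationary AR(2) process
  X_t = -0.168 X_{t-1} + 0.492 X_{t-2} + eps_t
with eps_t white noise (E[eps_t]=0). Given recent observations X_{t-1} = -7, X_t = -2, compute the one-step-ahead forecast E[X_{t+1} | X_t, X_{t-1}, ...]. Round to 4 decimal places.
E[X_{t+1} \mid \mathcal F_t] = -3.1080

For an AR(p) model X_t = c + sum_i phi_i X_{t-i} + eps_t, the
one-step-ahead conditional mean is
  E[X_{t+1} | X_t, ...] = c + sum_i phi_i X_{t+1-i}.
Substitute known values:
  E[X_{t+1} | ...] = (-0.168) * (-2) + (0.492) * (-7)
                   = -3.1080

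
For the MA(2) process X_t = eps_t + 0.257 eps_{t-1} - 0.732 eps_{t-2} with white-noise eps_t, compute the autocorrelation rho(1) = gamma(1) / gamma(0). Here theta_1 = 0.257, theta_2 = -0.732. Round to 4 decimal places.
\rho(1) = 0.0430

For an MA(q) process with theta_0 = 1, the autocovariance is
  gamma(k) = sigma^2 * sum_{i=0..q-k} theta_i * theta_{i+k},
and rho(k) = gamma(k) / gamma(0). Sigma^2 cancels.
  numerator   = (1)*(0.257) + (0.257)*(-0.732) = 0.068876.
  denominator = (1)^2 + (0.257)^2 + (-0.732)^2 = 1.601873.
  rho(1) = 0.068876 / 1.601873 = 0.0430.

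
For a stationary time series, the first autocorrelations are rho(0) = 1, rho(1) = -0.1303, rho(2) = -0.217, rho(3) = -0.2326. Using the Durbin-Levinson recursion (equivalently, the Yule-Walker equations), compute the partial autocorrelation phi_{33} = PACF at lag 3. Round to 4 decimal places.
\phi_{33} = -0.3220

The PACF at lag k is phi_{kk}, the last component of the solution
to the Yule-Walker system G_k phi = r_k where
  (G_k)_{ij} = rho(|i - j|), (r_k)_i = rho(i), i,j = 1..k.
Equivalently, Durbin-Levinson gives phi_{kk} iteratively:
  phi_{11} = rho(1)
  phi_{kk} = [rho(k) - sum_{j=1..k-1} phi_{k-1,j} rho(k-j)]
            / [1 - sum_{j=1..k-1} phi_{k-1,j} rho(j)],
  phi_{k,j} = phi_{k-1,j} - phi_{kk} phi_{k-1,k-j},  j = 1..k-1.
Step k = 1:
  phi_11 = rho(1) = -0.1303.
Step k = 2:
  phi_22 = [rho(2) - phi_11 rho(1)] / [1 - phi_11 rho(1)] = [-0.217 - (-0.1303)(-0.1303)] / [1 - (-0.1303)(-0.1303)]
         = -0.23397809 / 0.98302191 = -0.238019.
  Update: phi_21 = phi_11 - phi_22 phi_11 = -0.1303 - (-0.238019)(-0.1303) = -0.161314.
Step k = 3:
  phi_33 = [rho(3) - phi_21 rho(2) - phi_22 rho(1)] / [1 - phi_21 rho(1) - phi_22 rho(2)]
    numerator   = -0.2326 - (-0.161314)(-0.217) - (-0.238019)(-0.1303) = -0.29861902
    denominator = 1 - (-0.161314)(-0.1303) - (-0.238019)(-0.217) = 0.92733063
  phi_33 = -0.29861902 / 0.92733063 = -0.322.
Therefore phi_{33} = -0.3220.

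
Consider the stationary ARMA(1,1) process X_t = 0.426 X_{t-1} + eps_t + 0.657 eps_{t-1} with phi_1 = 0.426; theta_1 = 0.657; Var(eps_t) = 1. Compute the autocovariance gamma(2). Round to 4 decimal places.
\gamma(2) = 0.7214

Multiply the model equation by X_{t-k} and take expectations. With theta_0 = psi_0 = 1 and psi_j the MA(infinity) weights, this gives
  gamma(k) - sum_i phi_i gamma(k-i) = c_k,
  c_k = sigma^2 * sum_{j=k..q} theta_j psi_{j-k}   (c_k = 0 for k > q),
using gamma(-m) = gamma(m).
psi-weights needed (psi_j = theta_j + sum_i phi_i psi_{j-i}):
  psi_1 = theta_1 + phi_1 = 0.657 + (0.426) = 1.083
Right-hand sides:
  c_0 = sigma^2 (1 + theta_1 psi_1) = 1 * (1 + (0.657)(1.083)) = 1 * 1.711531 = 1.711531
  c_1 = sigma^2 theta_1 = 1 * (0.657) = 0.657
  c_2 = 0
Equations for k = 0 and k = 1 (AR order 1):
  gamma(0) = phi_1 gamma(1) + c_0
  gamma(1) = phi_1 gamma(0) + c_1
Substituting the second into the first: gamma(0) (1 - phi_1^2) = c_0 + phi_1 c_1, so
  gamma(0) = (c_0 + phi_1 c_1) / (1 - phi_1^2) = (1.711531 + (0.426)(0.657)) / (1 - (0.426)^2) = 1.991413 / 0.818524 = 2.432932.
  gamma(1) = phi_1 gamma(0) + c_1 = (0.426)(2.432932) + (0.657) = 1.693429.
For k = 2 (> q): gamma(2) = phi_1 gamma(1) = (0.426)(1.693429) = 0.721401.
Therefore gamma(2) = 0.7214 (to 4 decimal places).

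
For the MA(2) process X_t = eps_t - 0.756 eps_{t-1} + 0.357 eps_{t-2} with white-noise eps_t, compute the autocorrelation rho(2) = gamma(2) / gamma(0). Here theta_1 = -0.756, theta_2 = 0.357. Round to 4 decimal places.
\rho(2) = 0.2101

For an MA(q) process with theta_0 = 1, the autocovariance is
  gamma(k) = sigma^2 * sum_{i=0..q-k} theta_i * theta_{i+k},
and rho(k) = gamma(k) / gamma(0). Sigma^2 cancels.
  numerator   = (1)*(0.357) = 0.357.
  denominator = (1)^2 + (-0.756)^2 + (0.357)^2 = 1.698985.
  rho(2) = 0.357 / 1.698985 = 0.2101.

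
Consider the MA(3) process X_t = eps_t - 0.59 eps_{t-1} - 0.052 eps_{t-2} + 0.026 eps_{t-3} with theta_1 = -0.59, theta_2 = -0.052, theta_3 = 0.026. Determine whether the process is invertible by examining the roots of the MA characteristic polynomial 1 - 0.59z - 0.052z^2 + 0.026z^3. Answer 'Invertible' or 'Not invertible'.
\text{Invertible}

The MA(q) characteristic polynomial is P(z) = 1 - 0.59z - 0.052z^2 + 0.026z^3.
Invertibility requires all roots to lie outside the unit circle, i.e. |z| > 1 for every root.
Degree 3: look for a simple real root z0 first, then factor out (1 - z/z0) and solve the remaining quadratic.
Testing z0 = 5: P(5) = 1 + (-0.59)(5) + (-0.052)(5)^2 + (0.026)(5)^3
  = 1 + (-2.95) + (-1.3) + (3.25) = 0.  So z_0 = 5 is a root, |z_0| = 5.
Divide out the factor (1 - 0.2 z) = (1 - z/z0) (since 1/z0 = 0.2):
  P(z) = (1 - 0.2 z)(1 + (-0.39) z + (-0.13) z^2)
  [check: z-coef -0.39 - (0.2) = -0.59; z^2-coef -0.13 - (0.2)(-0.39) = -0.052; z^3-coef -(0.2)(-0.13) = 0.026.]
Remaining roots from the quadratic factor 1 + (-0.39) z + (-0.13) z^2:
  Set 1 + (-0.39) z + (-0.13) z^2 = 0, i.e. a z^2 + b z + c = 0 with a = -0.13, b = -0.39, c = 1.
  Discriminant D = b^2 - 4ac = (-0.39)^2 - 4*(-0.13)*1 = 0.1521 - (-0.52) = 0.6721.
  D >= 0, so the roots are real: z = (-b +/- sqrt(D)) / (2a) = (0.39 +/- 0.819817) / (-0.26).
    z_1 = (0.39 + 0.819817) / (-0.26) = -4.6531,   |z_1| = 4.6531.
    z_2 = (0.39 - 0.819817) / (-0.26) = 1.6531,   |z_2| = 1.6531.
Moduli of all roots: 5.0000, 4.6531, 1.6531.
All moduli strictly greater than 1? Yes.
Verdict: Invertible.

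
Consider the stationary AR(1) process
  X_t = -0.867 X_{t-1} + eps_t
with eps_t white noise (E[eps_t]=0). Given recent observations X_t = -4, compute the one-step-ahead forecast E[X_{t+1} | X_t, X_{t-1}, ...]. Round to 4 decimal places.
E[X_{t+1} \mid \mathcal F_t] = 3.4680

For an AR(p) model X_t = c + sum_i phi_i X_{t-i} + eps_t, the
one-step-ahead conditional mean is
  E[X_{t+1} | X_t, ...] = c + sum_i phi_i X_{t+1-i}.
Substitute known values:
  E[X_{t+1} | ...] = (-0.867) * (-4)
                   = 3.4680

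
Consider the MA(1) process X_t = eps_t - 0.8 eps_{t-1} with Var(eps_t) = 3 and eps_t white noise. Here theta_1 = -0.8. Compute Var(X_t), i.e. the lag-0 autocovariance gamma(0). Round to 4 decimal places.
\gamma(0) = 4.9200

For an MA(q) process X_t = eps_t + sum_i theta_i eps_{t-i} with
Var(eps_t) = sigma^2, the variance is
  gamma(0) = sigma^2 * (1 + sum_i theta_i^2).
  sum_i theta_i^2 = (-0.8)^2 = 0.64.
  gamma(0) = 3 * (1 + 0.64) = 3 * 1.64 = 4.92, which rounds to 4.9200.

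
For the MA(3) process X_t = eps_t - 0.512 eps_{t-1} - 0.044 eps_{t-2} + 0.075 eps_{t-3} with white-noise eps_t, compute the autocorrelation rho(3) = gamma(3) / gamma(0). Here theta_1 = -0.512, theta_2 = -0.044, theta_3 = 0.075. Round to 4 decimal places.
\rho(3) = 0.0591

For an MA(q) process with theta_0 = 1, the autocovariance is
  gamma(k) = sigma^2 * sum_{i=0..q-k} theta_i * theta_{i+k},
and rho(k) = gamma(k) / gamma(0). Sigma^2 cancels.
  numerator   = (1)*(0.075) = 0.075.
  denominator = (1)^2 + (-0.512)^2 + (-0.044)^2 + (0.075)^2 = 1.269705.
  rho(3) = 0.075 / 1.269705 = 0.0591.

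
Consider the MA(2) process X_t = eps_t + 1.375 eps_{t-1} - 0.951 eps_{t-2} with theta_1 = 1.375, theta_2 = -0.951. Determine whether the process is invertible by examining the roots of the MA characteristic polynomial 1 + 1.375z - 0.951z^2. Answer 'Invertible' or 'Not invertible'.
\text{Not invertible}

The MA(q) characteristic polynomial is P(z) = 1 + 1.375z - 0.951z^2.
Invertibility requires all roots to lie outside the unit circle, i.e. |z| > 1 for every root.
Set 1 + (1.375) z + (-0.951) z^2 = 0, i.e. a z^2 + b z + c = 0 with a = -0.951, b = 1.375, c = 1.
Discriminant D = b^2 - 4ac = (1.375)^2 - 4*(-0.951)*1 = 1.890625 - (-3.804) = 5.694625.
D >= 0, so the roots are real: z = (-b +/- sqrt(D)) / (2a) = (-1.375 +/- 2.386341) / (-1.902).
  z_1 = (-1.375 + 2.386341) / (-1.902) = -0.5317,   |z_1| = 0.5317.
  z_2 = (-1.375 - 2.386341) / (-1.902) = 1.9776,   |z_2| = 1.9776.
Moduli of all roots: 0.5317, 1.9776.
All moduli strictly greater than 1? No.
Verdict: Not invertible.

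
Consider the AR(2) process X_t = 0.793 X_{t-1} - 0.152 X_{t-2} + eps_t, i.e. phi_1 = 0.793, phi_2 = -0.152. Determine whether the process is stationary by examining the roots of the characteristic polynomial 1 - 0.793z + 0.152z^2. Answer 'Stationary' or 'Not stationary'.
\text{Stationary}

The AR(p) characteristic polynomial is P(z) = 1 - 0.793z + 0.152z^2.
Stationarity requires all roots to lie outside the unit circle, i.e. |z| > 1 for every root.
Set 1 + (-0.793) z + (0.152) z^2 = 0, i.e. a z^2 + b z + c = 0 with a = 0.152, b = -0.793, c = 1.
Discriminant D = b^2 - 4ac = (-0.793)^2 - 4*(0.152)*1 = 0.628849 - (0.608) = 0.020849.
D >= 0, so the roots are real: z = (-b +/- sqrt(D)) / (2a) = (0.793 +/- 0.144392) / (0.304).
  z_1 = (0.793 + 0.144392) / (0.304) = 3.0835,   |z_1| = 3.0835.
  z_2 = (0.793 - 0.144392) / (0.304) = 2.1336,   |z_2| = 2.1336.
Moduli of all roots: 3.0835, 2.1336.
All moduli strictly greater than 1? Yes.
Verdict: Stationary.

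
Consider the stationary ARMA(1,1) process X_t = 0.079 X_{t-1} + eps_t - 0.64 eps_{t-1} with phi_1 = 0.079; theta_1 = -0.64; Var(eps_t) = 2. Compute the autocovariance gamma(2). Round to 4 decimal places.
\gamma(2) = -0.0847

Multiply the model equation by X_{t-k} and take expectations. With theta_0 = psi_0 = 1 and psi_j the MA(infinity) weights, this gives
  gamma(k) - sum_i phi_i gamma(k-i) = c_k,
  c_k = sigma^2 * sum_{j=k..q} theta_j psi_{j-k}   (c_k = 0 for k > q),
using gamma(-m) = gamma(m).
psi-weights needed (psi_j = theta_j + sum_i phi_i psi_{j-i}):
  psi_1 = theta_1 + phi_1 = -0.64 + (0.079) = -0.561
Right-hand sides:
  c_0 = sigma^2 (1 + theta_1 psi_1) = 2 * (1 + (-0.64)(-0.561)) = 2 * 1.35904 = 2.71808
  c_1 = sigma^2 theta_1 = 2 * (-0.64) = -1.28
  c_2 = 0
Equations for k = 0 and k = 1 (AR order 1):
  gamma(0) = phi_1 gamma(1) + c_0
  gamma(1) = phi_1 gamma(0) + c_1
Substituting the second into the first: gamma(0) (1 - phi_1^2) = c_0 + phi_1 c_1, so
  gamma(0) = (c_0 + phi_1 c_1) / (1 - phi_1^2) = (2.71808 + (0.079)(-1.28)) / (1 - (0.079)^2) = 2.61696 / 0.993759 = 2.633395.
  gamma(1) = phi_1 gamma(0) + c_1 = (0.079)(2.633395) + (-1.28) = -1.071962.
For k = 2 (> q): gamma(2) = phi_1 gamma(1) = (0.079)(-1.071962) = -0.084685.
Therefore gamma(2) = -0.0847 (to 4 decimal places).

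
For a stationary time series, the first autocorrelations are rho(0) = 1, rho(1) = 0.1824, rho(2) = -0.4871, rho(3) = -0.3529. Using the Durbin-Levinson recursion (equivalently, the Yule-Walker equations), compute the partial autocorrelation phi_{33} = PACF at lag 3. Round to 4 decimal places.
\phi_{33} = -0.1719

The PACF at lag k is phi_{kk}, the last component of the solution
to the Yule-Walker system G_k phi = r_k where
  (G_k)_{ij} = rho(|i - j|), (r_k)_i = rho(i), i,j = 1..k.
Equivalently, Durbin-Levinson gives phi_{kk} iteratively:
  phi_{11} = rho(1)
  phi_{kk} = [rho(k) - sum_{j=1..k-1} phi_{k-1,j} rho(k-j)]
            / [1 - sum_{j=1..k-1} phi_{k-1,j} rho(j)],
  phi_{k,j} = phi_{k-1,j} - phi_{kk} phi_{k-1,k-j},  j = 1..k-1.
Step k = 1:
  phi_11 = rho(1) = 0.1824.
Step k = 2:
  phi_22 = [rho(2) - phi_11 rho(1)] / [1 - phi_11 rho(1)] = [-0.4871 - (0.1824)(0.1824)] / [1 - (0.1824)(0.1824)]
         = -0.52036976 / 0.96673024 = -0.538278.
  Update: phi_21 = phi_11 - phi_22 phi_11 = 0.1824 - (-0.538278)(0.1824) = 0.280582.
Step k = 3:
  phi_33 = [rho(3) - phi_21 rho(2) - phi_22 rho(1)] / [1 - phi_21 rho(1) - phi_22 rho(2)]
    numerator   = -0.3529 - (0.280582)(-0.4871) - (-0.538278)(0.1824) = -0.11804661
    denominator = 1 - (0.280582)(0.1824) - (-0.538278)(-0.4871) = 0.68662657
  phi_33 = -0.11804661 / 0.68662657 = -0.1719.
Therefore phi_{33} = -0.1719.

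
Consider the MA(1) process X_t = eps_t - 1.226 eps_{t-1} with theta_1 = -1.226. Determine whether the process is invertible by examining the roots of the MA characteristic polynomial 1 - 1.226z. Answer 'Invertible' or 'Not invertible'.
\text{Not invertible}

The MA(q) characteristic polynomial is P(z) = 1 - 1.226z.
Invertibility requires all roots to lie outside the unit circle, i.e. |z| > 1 for every root.
This is linear in z: 1 + (-1.226) z = 0  =>  z = -1/(-1.226) = 0.815661,  |z| = 0.815661.
Moduli of all roots: 0.8157.
All moduli strictly greater than 1? No.
Verdict: Not invertible.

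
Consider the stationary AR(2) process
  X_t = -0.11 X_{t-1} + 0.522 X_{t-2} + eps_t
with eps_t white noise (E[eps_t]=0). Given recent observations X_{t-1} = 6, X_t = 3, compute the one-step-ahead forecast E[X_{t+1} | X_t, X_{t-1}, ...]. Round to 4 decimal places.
E[X_{t+1} \mid \mathcal F_t] = 2.8020

For an AR(p) model X_t = c + sum_i phi_i X_{t-i} + eps_t, the
one-step-ahead conditional mean is
  E[X_{t+1} | X_t, ...] = c + sum_i phi_i X_{t+1-i}.
Substitute known values:
  E[X_{t+1} | ...] = (-0.11) * (3) + (0.522) * (6)
                   = 2.8020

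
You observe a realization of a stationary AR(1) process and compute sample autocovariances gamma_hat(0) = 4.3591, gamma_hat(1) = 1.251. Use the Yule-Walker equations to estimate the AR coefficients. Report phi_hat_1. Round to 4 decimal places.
\hat\phi_{1} = 0.2870

The Yule-Walker equations for an AR(p) process read, in matrix form,
  Gamma_p phi = r_p,   with   (Gamma_p)_{ij} = gamma(|i - j|),
                       (r_p)_i = gamma(i),   i,j = 1..p.
Substitute the sample gammas (Toeplitz matrix and right-hand side of size 1):
  Gamma_p = [[4.3591]]
  r_p     = [1.251]
With p = 1 this is the single equation gamma(0) phi_1 = gamma(1):
  phi_hat_1 = gamma(1) / gamma(0) = 1.251 / 4.3591 = 0.2870.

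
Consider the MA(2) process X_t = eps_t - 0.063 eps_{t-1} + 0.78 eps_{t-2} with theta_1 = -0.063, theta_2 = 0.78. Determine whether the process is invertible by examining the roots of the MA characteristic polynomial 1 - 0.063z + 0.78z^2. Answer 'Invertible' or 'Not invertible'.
\text{Invertible}

The MA(q) characteristic polynomial is P(z) = 1 - 0.063z + 0.78z^2.
Invertibility requires all roots to lie outside the unit circle, i.e. |z| > 1 for every root.
Set 1 + (-0.063) z + (0.78) z^2 = 0, i.e. a z^2 + b z + c = 0 with a = 0.78, b = -0.063, c = 1.
Discriminant D = b^2 - 4ac = (-0.063)^2 - 4*(0.78)*1 = 0.003969 - (3.12) = -3.116031.
D < 0, so the roots are the complex-conjugate pair z = (-b +/- i sqrt(-D)) / (2a) = 0.0404 +/- 1.1316i.
For a conjugate pair |z|^2 = z * conj(z) = (product of roots) = c/a = 1/(0.78) = 1.282051, so |z| = sqrt(1.282051) = 1.1323 for both roots.
Moduli of all roots: 1.1323, 1.1323.
All moduli strictly greater than 1? Yes.
Verdict: Invertible.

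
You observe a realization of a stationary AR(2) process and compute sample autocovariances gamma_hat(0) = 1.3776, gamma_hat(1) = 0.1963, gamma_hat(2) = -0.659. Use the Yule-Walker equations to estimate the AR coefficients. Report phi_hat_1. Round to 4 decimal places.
\hat\phi_{1} = 0.2150

The Yule-Walker equations for an AR(p) process read, in matrix form,
  Gamma_p phi = r_p,   with   (Gamma_p)_{ij} = gamma(|i - j|),
                       (r_p)_i = gamma(i),   i,j = 1..p.
Substitute the sample gammas (Toeplitz matrix and right-hand side of size 2):
  Gamma_p = [[1.3776, 0.1963], [0.1963, 1.3776]]
  r_p     = [0.1963, -0.659]
Written out:
  1.3776 phi_1 + 0.1963 phi_2 = 0.1963
  0.1963 phi_1 + 1.3776 phi_2 = -0.659
Solve by Cramer's rule:
  det = gamma(0)^2 - gamma(1)^2 = (1.3776)^2 - (0.1963)^2 = 1.89778176 - 0.03853369 = 1.85924807
  phi_hat_1 = [gamma(1) gamma(0) - gamma(1) gamma(2)] / det = [(0.1963)(1.3776) - (0.1963)(-0.659)] / 1.85924807 = 0.39978458 / 1.85924807 = 0.215
  phi_hat_2 = [gamma(0) gamma(2) - gamma(1)^2] / det = [(1.3776)(-0.659) - (0.1963)^2] / 1.85924807 = -0.94637209 / 1.85924807 = -0.509
So phi_hat = [0.2150, -0.5090].
Therefore phi_hat_1 = 0.2150.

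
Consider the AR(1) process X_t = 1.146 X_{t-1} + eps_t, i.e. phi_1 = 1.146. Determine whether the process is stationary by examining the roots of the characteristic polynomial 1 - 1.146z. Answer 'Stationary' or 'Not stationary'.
\text{Not stationary}

The AR(p) characteristic polynomial is P(z) = 1 - 1.146z.
Stationarity requires all roots to lie outside the unit circle, i.e. |z| > 1 for every root.
This is linear in z: 1 + (-1.146) z = 0  =>  z = -1/(-1.146) = 0.8726,  |z| = 0.8726.
Moduli of all roots: 0.8726.
All moduli strictly greater than 1? No.
Verdict: Not stationary.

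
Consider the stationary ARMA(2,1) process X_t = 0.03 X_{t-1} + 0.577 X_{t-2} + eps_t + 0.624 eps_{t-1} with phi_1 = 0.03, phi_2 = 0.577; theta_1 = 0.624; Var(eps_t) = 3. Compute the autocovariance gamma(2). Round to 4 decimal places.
\gamma(2) = 4.0014

Multiply the model equation by X_{t-k} and take expectations. With theta_0 = psi_0 = 1 and psi_j the MA(infinity) weights, this gives
  gamma(k) - sum_i phi_i gamma(k-i) = c_k,
  c_k = sigma^2 * sum_{j=k..q} theta_j psi_{j-k}   (c_k = 0 for k > q),
using gamma(-m) = gamma(m).
psi-weights needed (psi_j = theta_j + sum_i phi_i psi_{j-i}):
  psi_1 = theta_1 + phi_1 = 0.624 + (0.03) = 0.654
Right-hand sides:
  c_0 = sigma^2 (1 + theta_1 psi_1) = 3 * (1 + (0.624)(0.654)) = 3 * 1.408096 = 4.224288
  c_1 = sigma^2 theta_1 = 3 * (0.624) = 1.872
  c_2 = 0
Equations for k = 0, 1, 2 (AR order 2, c_2 = 0):
  (E0) gamma(0) = phi_1 gamma(1) + phi_2 gamma(2) + c_0
  (E1) gamma(1) = phi_1 gamma(0) + phi_2 gamma(1) + c_1
  (E2) gamma(2) = phi_1 gamma(1) + phi_2 gamma(0)
From (E1): gamma(1) = A gamma(0) + B with
  A = phi_1 / (1 - phi_2) = 0.03 / 0.423 = 0.070922,   B = c_1 / (1 - phi_2) = 1.872 / 0.423 = 4.425532.
Insert (E2) into (E0): gamma(0) (1 - phi_2^2) = phi_1 (1 + phi_2) gamma(1) + c_0.
  phi_1 (1 + phi_2) = (0.03)(1.577) = 0.04731,   1 - phi_2^2 = 0.667071.
Replace gamma(1) by A gamma(0) + B and collect gamma(0):
  gamma(0) [0.667071 - (0.04731)(0.070922)] = (0.04731)(4.425532) + 4.224288
  gamma(0) * 0.663716 = 4.43366
  gamma(0) = 4.43366 / 0.663716 = 6.680059.
  gamma(1) = A gamma(0) + B = (0.070922)(6.680059) + (4.425532) = 4.899295.
  gamma(2) = phi_1 gamma(1) + phi_2 gamma(0) = (0.03)(4.899295) + (0.577)(6.680059) = 4.001373.
Therefore gamma(2) = 4.0014 (to 4 decimal places).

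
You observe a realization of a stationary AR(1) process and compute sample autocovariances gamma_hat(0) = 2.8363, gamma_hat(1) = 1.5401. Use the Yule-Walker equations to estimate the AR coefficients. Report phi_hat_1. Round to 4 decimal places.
\hat\phi_{1} = 0.5430

The Yule-Walker equations for an AR(p) process read, in matrix form,
  Gamma_p phi = r_p,   with   (Gamma_p)_{ij} = gamma(|i - j|),
                       (r_p)_i = gamma(i),   i,j = 1..p.
Substitute the sample gammas (Toeplitz matrix and right-hand side of size 1):
  Gamma_p = [[2.8363]]
  r_p     = [1.5401]
With p = 1 this is the single equation gamma(0) phi_1 = gamma(1):
  phi_hat_1 = gamma(1) / gamma(0) = 1.5401 / 2.8363 = 0.5430.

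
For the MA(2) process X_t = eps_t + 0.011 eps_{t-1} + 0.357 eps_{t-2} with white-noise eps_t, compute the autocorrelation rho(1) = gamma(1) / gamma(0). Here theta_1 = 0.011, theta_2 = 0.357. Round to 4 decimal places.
\rho(1) = 0.0132

For an MA(q) process with theta_0 = 1, the autocovariance is
  gamma(k) = sigma^2 * sum_{i=0..q-k} theta_i * theta_{i+k},
and rho(k) = gamma(k) / gamma(0). Sigma^2 cancels.
  numerator   = (1)*(0.011) + (0.011)*(0.357) = 0.014927.
  denominator = (1)^2 + (0.011)^2 + (0.357)^2 = 1.12757.
  rho(1) = 0.014927 / 1.12757 = 0.0132.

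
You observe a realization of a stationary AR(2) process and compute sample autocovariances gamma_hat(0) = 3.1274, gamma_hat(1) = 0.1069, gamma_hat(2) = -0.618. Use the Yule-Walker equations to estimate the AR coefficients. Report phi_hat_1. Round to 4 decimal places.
\hat\phi_{1} = 0.0410

The Yule-Walker equations for an AR(p) process read, in matrix form,
  Gamma_p phi = r_p,   with   (Gamma_p)_{ij} = gamma(|i - j|),
                       (r_p)_i = gamma(i),   i,j = 1..p.
Substitute the sample gammas (Toeplitz matrix and right-hand side of size 2):
  Gamma_p = [[3.1274, 0.1069], [0.1069, 3.1274]]
  r_p     = [0.1069, -0.618]
Written out:
  3.1274 phi_1 + 0.1069 phi_2 = 0.1069
  0.1069 phi_1 + 3.1274 phi_2 = -0.618
Solve by Cramer's rule:
  det = gamma(0)^2 - gamma(1)^2 = (3.1274)^2 - (0.1069)^2 = 9.78063076 - 0.01142761 = 9.76920315
  phi_hat_1 = [gamma(1) gamma(0) - gamma(1) gamma(2)] / det = [(0.1069)(3.1274) - (0.1069)(-0.618)] / 9.76920315 = 0.40038326 / 9.76920315 = 0.041
  phi_hat_2 = [gamma(0) gamma(2) - gamma(1)^2] / det = [(3.1274)(-0.618) - (0.1069)^2] / 9.76920315 = -1.94416081 / 9.76920315 = -0.199
So phi_hat = [0.0410, -0.1990].
Therefore phi_hat_1 = 0.0410.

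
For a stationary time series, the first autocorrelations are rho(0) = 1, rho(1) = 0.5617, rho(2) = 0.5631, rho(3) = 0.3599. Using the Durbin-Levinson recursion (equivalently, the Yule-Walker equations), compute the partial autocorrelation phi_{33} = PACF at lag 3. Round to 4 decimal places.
\phi_{33} = -0.0759

The PACF at lag k is phi_{kk}, the last component of the solution
to the Yule-Walker system G_k phi = r_k where
  (G_k)_{ij} = rho(|i - j|), (r_k)_i = rho(i), i,j = 1..k.
Equivalently, Durbin-Levinson gives phi_{kk} iteratively:
  phi_{11} = rho(1)
  phi_{kk} = [rho(k) - sum_{j=1..k-1} phi_{k-1,j} rho(k-j)]
            / [1 - sum_{j=1..k-1} phi_{k-1,j} rho(j)],
  phi_{k,j} = phi_{k-1,j} - phi_{kk} phi_{k-1,k-j},  j = 1..k-1.
Step k = 1:
  phi_11 = rho(1) = 0.5617.
Step k = 2:
  phi_22 = [rho(2) - phi_11 rho(1)] / [1 - phi_11 rho(1)] = [0.5631 - (0.5617)(0.5617)] / [1 - (0.5617)(0.5617)]
         = 0.24759311 / 0.68449311 = 0.361717.
  Update: phi_21 = phi_11 - phi_22 phi_11 = 0.5617 - (0.361717)(0.5617) = 0.358523.
Step k = 3:
  phi_33 = [rho(3) - phi_21 rho(2) - phi_22 rho(1)] / [1 - phi_21 rho(1) - phi_22 rho(2)]
    numerator   = 0.3599 - (0.358523)(0.5631) - (0.361717)(0.5617) = -0.04516117
    denominator = 1 - (0.358523)(0.5617) - (0.361717)(0.5631) = 0.59493436
  phi_33 = -0.04516117 / 0.59493436 = -0.0759.
Therefore phi_{33} = -0.0759.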